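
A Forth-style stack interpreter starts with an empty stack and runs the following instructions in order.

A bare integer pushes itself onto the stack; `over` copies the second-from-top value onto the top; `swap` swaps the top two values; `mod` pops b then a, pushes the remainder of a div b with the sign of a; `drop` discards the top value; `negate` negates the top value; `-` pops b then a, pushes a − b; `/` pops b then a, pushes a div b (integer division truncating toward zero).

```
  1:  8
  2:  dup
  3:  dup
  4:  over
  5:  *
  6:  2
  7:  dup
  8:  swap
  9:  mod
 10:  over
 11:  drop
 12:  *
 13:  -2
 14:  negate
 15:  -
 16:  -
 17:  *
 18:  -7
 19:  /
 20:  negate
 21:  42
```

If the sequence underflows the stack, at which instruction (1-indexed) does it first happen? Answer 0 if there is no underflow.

0

8      : 8
dup    : 8 8
dup    : 8 8 8
over   : 8 8 8 8
*      : 8 8 64
2      : 8 8 64 2
dup    : 8 8 64 2 2
swap   : 8 8 64 2 2
mod    : 8 8 64 0
over   : 8 8 64 0 64
drop   : 8 8 64 0
*      : 8 8 0
-2     : 8 8 0 -2
negate : 8 8 0 2
-      : 8 8 -2
-      : 8 10
*      : 80
-7     : 80 -7
/      : -11
negate : 11
42     : 11 42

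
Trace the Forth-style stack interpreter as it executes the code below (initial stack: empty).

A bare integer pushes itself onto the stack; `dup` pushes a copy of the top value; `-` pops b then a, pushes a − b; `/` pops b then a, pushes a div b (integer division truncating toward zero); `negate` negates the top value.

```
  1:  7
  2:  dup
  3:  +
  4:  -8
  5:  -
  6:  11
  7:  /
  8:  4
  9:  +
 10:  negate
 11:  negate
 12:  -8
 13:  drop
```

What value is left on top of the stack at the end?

7      → 7
dup    → 7 7
+      → 14
-8     → 14 -8
-      → 22
11     → 22 11
/      → 2
4      → 2 4
+      → 6
negate → -6
negate → 6
-8     → 6 -8
drop   → 6

6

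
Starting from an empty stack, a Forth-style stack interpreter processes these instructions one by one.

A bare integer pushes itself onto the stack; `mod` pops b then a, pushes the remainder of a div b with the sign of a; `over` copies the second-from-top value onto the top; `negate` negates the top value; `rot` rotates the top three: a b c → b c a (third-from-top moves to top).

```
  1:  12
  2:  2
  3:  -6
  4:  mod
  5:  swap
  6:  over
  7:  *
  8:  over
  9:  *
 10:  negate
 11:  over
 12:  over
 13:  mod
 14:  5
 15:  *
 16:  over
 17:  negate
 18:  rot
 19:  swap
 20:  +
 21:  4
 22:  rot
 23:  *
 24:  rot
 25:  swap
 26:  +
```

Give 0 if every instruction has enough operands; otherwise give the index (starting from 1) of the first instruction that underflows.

0

12     : [12]
2      : [12, 2]
-6     : [12, 2, -6]
mod    : [12, 2]
swap   : [2, 12]
over   : [2, 12, 2]
*      : [2, 24]
over   : [2, 24, 2]
*      : [2, 48]
negate : [2, -48]
over   : [2, -48, 2]
over   : [2, -48, 2, -48]
mod    : [2, -48, 2]
5      : [2, -48, 2, 5]
*      : [2, -48, 10]
over   : [2, -48, 10, -48]
negate : [2, -48, 10, 48]
rot    : [2, 10, 48, -48]
swap   : [2, 10, -48, 48]
+      : [2, 10, 0]
4      : [2, 10, 0, 4]
rot    : [2, 0, 4, 10]
*      : [2, 0, 40]
rot    : [0, 40, 2]
swap   : [0, 2, 40]
+      : [0, 42]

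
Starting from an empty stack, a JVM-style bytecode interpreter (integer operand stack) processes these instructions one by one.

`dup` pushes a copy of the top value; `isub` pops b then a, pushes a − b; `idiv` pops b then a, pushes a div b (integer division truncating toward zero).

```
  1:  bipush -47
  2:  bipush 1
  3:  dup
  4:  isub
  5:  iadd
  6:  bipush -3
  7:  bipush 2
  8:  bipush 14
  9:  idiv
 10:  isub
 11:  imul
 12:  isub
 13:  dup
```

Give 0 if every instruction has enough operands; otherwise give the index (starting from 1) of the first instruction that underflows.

12

bipush -47  -47
bipush 1    -47 1
dup         -47 1 1
isub        -47 0
iadd        -47
bipush -3   -47 -3
bipush 2    -47 -3 2
bipush 14   -47 -3 2 14
idiv        -47 -3 0
isub        -47 -3
imul        141
isub  — needs 2 operands, stack has 1 → underflow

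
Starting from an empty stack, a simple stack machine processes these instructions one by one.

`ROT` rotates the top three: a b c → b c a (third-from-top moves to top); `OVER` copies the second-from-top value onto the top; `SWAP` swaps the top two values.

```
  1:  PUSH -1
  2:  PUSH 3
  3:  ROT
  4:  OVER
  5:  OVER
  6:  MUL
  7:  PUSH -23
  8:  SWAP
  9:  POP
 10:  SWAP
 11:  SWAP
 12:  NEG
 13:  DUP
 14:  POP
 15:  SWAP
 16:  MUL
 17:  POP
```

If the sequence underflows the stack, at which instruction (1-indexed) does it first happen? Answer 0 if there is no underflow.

PUSH -1 → [-1]
PUSH 3  → [-1, 3]
ROT  — needs 3 operands, stack has 2 → underflow

3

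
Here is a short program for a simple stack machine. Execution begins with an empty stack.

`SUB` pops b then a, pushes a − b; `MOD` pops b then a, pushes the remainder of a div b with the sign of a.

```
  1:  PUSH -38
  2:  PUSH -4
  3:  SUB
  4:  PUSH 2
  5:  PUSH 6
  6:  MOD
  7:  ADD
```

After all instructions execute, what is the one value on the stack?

PUSH -38 → [-38]
PUSH -4  → [-38, -4]
SUB      → [-34]
PUSH 2   → [-34, 2]
PUSH 6   → [-34, 2, 6]
MOD      → [-34, 2]
ADD      → [-32]

-32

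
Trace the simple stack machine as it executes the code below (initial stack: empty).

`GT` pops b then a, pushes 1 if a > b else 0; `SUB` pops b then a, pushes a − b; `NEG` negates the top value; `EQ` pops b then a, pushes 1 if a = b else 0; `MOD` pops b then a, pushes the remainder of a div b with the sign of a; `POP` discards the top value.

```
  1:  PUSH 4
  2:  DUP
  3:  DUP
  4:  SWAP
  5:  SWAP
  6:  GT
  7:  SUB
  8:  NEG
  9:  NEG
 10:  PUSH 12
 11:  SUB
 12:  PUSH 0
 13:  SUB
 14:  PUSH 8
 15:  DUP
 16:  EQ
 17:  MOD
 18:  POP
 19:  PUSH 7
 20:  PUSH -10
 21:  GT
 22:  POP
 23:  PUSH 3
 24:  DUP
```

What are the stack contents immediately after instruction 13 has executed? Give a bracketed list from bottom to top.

[-8]

PUSH 4  -> 4
DUP     -> 4 4
DUP     -> 4 4 4
SWAP    -> 4 4 4
SWAP    -> 4 4 4
GT      -> 4 0
SUB     -> 4
NEG     -> -4
NEG     -> 4
PUSH 12 -> 4 12
SUB     -> -8
PUSH 0  -> -8 0
SUB     -> -8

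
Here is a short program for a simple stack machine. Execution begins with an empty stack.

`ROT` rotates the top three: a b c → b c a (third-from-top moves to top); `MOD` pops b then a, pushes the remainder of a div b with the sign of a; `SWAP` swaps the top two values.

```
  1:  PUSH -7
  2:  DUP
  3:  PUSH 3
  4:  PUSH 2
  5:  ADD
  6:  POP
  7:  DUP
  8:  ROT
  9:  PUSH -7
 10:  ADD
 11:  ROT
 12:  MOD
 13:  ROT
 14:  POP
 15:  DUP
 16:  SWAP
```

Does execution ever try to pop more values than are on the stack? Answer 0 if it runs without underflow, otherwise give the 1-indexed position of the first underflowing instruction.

13

PUSH -7 → [-7]
DUP     → [-7, -7]
PUSH 3  → [-7, -7, 3]
PUSH 2  → [-7, -7, 3, 2]
ADD     → [-7, -7, 5]
POP     → [-7, -7]
DUP     → [-7, -7, -7]
ROT     → [-7, -7, -7]
PUSH -7 → [-7, -7, -7, -7]
ADD     → [-7, -7, -14]
ROT     → [-7, -14, -7]
MOD     → [-7, 0]
ROT  — needs 3 operands, stack has 2 → underflow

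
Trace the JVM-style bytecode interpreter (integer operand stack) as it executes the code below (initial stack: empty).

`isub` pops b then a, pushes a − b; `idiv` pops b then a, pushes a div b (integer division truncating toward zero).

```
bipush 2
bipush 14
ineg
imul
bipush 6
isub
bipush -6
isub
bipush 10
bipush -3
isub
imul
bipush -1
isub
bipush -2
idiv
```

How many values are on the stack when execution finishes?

bipush 2  → [2]
bipush 14 → [2, 14]
ineg      → [2, -14]
imul      → [-28]
bipush 6  → [-28, 6]
isub      → [-34]
bipush -6 → [-34, -6]
isub      → [-28]
bipush 10 → [-28, 10]
bipush -3 → [-28, 10, -3]
isub      → [-28, 13]
imul      → [-364]
bipush -1 → [-364, -1]
isub      → [-363]
bipush -2 → [-363, -2]
idiv      → [181]

1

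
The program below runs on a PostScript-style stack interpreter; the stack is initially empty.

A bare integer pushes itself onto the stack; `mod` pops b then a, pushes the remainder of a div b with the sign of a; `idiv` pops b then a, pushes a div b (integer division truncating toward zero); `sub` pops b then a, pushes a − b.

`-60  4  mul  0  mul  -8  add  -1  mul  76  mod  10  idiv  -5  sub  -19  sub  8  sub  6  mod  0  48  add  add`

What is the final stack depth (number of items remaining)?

1

-60   [-60]
4     [-60, 4]
mul   [-240]
0     [-240, 0]
mul   [0]
-8    [0, -8]
add   [-8]
-1    [-8, -1]
mul   [8]
76    [8, 76]
mod   [8]
10    [8, 10]
idiv  [0]
-5    [0, -5]
sub   [5]
-19   [5, -19]
sub   [24]
8     [24, 8]
sub   [16]
6     [16, 6]
mod   [4]
0     [4, 0]
48    [4, 0, 48]
add   [4, 48]
add   [52]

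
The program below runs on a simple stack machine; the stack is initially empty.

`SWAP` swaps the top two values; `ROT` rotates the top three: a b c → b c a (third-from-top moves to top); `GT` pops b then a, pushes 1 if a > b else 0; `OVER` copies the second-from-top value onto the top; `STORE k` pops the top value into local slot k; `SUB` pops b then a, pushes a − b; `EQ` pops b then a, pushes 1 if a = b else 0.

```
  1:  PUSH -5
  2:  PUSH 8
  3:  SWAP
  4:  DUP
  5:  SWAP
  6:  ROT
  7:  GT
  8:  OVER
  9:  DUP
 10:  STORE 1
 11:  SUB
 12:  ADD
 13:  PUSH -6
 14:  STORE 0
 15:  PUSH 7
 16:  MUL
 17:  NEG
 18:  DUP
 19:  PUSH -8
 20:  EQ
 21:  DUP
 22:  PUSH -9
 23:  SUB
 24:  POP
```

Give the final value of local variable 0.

-6

PUSH -5 -> -5
PUSH 8  -> -5 8
SWAP    -> 8 -5
DUP     -> 8 -5 -5
SWAP    -> 8 -5 -5
ROT     -> -5 -5 8
GT      -> -5 0
OVER    -> -5 0 -5
DUP     -> -5 0 -5 -5
STORE 1 -> -5 0 -5
SUB     -> -5 5
ADD     -> 0
PUSH -6 -> 0 -6
STORE 0 -> 0
PUSH 7  -> 0 7
MUL     -> 0
NEG     -> 0
DUP     -> 0 0
PUSH -8 -> 0 0 -8
EQ      -> 0 0
DUP     -> 0 0 0
PUSH -9 -> 0 0 0 -9
SUB     -> 0 0 9
POP     -> 0 0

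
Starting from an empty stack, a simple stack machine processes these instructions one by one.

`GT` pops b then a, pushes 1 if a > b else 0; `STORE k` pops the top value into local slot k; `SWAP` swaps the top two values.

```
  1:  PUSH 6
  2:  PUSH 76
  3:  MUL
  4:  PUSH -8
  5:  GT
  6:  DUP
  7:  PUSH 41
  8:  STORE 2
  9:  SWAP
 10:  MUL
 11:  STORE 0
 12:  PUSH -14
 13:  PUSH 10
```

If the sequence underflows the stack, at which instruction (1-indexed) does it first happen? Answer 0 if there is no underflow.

PUSH 6   : 6
PUSH 76  : 6 76
MUL      : 456
PUSH -8  : 456 -8
GT       : 1
DUP      : 1 1
PUSH 41  : 1 1 41
STORE 2  : 1 1
SWAP     : 1 1
MUL      : 1
STORE 0  : (empty)
PUSH -14 : -14
PUSH 10  : -14 10

0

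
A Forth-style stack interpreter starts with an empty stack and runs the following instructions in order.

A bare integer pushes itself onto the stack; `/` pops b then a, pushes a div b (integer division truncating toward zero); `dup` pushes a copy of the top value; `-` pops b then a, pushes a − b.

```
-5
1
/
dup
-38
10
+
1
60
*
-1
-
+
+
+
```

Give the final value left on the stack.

23

-5   -5
1    -5 1
/    -5
dup  -5 -5
-38  -5 -5 -38
10   -5 -5 -38 10
+    -5 -5 -28
1    -5 -5 -28 1
60   -5 -5 -28 1 60
*    -5 -5 -28 60
-1   -5 -5 -28 60 -1
-    -5 -5 -28 61
+    -5 -5 33
+    -5 28
+    23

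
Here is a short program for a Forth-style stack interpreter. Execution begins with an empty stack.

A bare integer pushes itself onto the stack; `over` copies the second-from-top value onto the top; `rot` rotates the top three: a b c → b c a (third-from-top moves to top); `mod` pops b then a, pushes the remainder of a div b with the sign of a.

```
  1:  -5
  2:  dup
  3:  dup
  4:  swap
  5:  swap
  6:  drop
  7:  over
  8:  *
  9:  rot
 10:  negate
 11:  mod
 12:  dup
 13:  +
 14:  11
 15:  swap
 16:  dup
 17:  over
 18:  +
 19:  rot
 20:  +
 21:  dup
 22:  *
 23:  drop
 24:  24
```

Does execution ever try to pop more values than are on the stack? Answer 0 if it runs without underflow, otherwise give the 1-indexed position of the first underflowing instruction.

-5   -> -5
dup  -> -5 -5
dup  -> -5 -5 -5
swap -> -5 -5 -5
swap -> -5 -5 -5
drop -> -5 -5
over -> -5 -5 -5
*    -> -5 25
rot  — needs 3 operands, stack has 2 → underflow

9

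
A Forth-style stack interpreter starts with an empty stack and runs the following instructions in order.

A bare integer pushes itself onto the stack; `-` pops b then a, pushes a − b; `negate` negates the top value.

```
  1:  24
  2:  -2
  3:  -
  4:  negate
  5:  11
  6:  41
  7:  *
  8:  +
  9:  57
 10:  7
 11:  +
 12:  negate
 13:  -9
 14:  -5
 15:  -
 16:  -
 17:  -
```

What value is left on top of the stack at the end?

485

24     → [24]
-2     → [24, -2]
-      → [26]
negate → [-26]
11     → [-26, 11]
41     → [-26, 11, 41]
*      → [-26, 451]
+      → [425]
57     → [425, 57]
7      → [425, 57, 7]
+      → [425, 64]
negate → [425, -64]
-9     → [425, -64, -9]
-5     → [425, -64, -9, -5]
-      → [425, -64, -4]
-      → [425, -60]
-      → [485]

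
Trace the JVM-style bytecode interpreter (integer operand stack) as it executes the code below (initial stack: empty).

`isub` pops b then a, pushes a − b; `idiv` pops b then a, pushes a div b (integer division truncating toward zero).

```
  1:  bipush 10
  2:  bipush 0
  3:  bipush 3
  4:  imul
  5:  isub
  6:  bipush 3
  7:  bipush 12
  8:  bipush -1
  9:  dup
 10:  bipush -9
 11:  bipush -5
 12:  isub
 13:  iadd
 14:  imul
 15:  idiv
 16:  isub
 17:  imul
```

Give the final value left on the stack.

bipush 10 : 10
bipush 0  : 10 0
bipush 3  : 10 0 3
imul      : 10 0
isub      : 10
bipush 3  : 10 3
bipush 12 : 10 3 12
bipush -1 : 10 3 12 -1
dup       : 10 3 12 -1 -1
bipush -9 : 10 3 12 -1 -1 -9
bipush -5 : 10 3 12 -1 -1 -9 -5
isub      : 10 3 12 -1 -1 -4
iadd      : 10 3 12 -1 -5
imul      : 10 3 12 5
idiv      : 10 3 2
isub      : 10 1
imul      : 10

10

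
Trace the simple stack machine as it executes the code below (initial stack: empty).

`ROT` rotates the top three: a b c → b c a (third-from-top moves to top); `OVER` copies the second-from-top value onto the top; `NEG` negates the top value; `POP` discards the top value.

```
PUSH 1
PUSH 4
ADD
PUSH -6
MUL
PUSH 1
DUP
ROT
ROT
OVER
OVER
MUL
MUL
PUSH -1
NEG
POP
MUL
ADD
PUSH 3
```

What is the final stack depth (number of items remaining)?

PUSH 1  → [1]
PUSH 4  → [1, 4]
ADD     → [5]
PUSH -6 → [5, -6]
MUL     → [-30]
PUSH 1  → [-30, 1]
DUP     → [-30, 1, 1]
ROT     → [1, 1, -30]
ROT     → [1, -30, 1]
OVER    → [1, -30, 1, -30]
OVER    → [1, -30, 1, -30, 1]
MUL     → [1, -30, 1, -30]
MUL     → [1, -30, -30]
PUSH -1 → [1, -30, -30, -1]
NEG     → [1, -30, -30, 1]
POP     → [1, -30, -30]
MUL     → [1, 900]
ADD     → [901]
PUSH 3  → [901, 3]

2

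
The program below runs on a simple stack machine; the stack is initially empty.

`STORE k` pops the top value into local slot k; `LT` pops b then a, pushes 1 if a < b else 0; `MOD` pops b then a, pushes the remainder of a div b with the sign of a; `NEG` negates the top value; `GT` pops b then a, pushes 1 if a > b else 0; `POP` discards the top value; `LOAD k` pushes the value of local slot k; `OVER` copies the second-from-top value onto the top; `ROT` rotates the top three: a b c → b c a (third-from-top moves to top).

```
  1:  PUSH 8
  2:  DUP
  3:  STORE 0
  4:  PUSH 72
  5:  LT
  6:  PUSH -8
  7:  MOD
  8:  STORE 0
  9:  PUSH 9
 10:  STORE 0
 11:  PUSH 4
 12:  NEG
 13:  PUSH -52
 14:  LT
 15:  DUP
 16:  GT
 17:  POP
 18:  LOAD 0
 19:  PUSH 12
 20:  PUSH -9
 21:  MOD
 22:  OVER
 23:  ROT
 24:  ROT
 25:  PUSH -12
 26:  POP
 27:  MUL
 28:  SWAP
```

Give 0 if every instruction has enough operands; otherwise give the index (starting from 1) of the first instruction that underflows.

0

PUSH 8    8
DUP       8 8
STORE 0   8
PUSH 72   8 72
LT        1
PUSH -8   1 -8
MOD       1
STORE 0   (empty)
PUSH 9    9
STORE 0   (empty)
PUSH 4    4
NEG       -4
PUSH -52  -4 -52
LT        0
DUP       0 0
GT        0
POP       (empty)
LOAD 0    9
PUSH 12   9 12
PUSH -9   9 12 -9
MOD       9 3
OVER      9 3 9
ROT       3 9 9
ROT       9 9 3
PUSH -12  9 9 3 -12
POP       9 9 3
MUL       9 27
SWAP      27 9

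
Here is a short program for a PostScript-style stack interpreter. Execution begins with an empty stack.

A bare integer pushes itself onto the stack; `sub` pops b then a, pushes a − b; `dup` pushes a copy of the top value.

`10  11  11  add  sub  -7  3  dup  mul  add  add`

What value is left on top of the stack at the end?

-10

10   [10]
11   [10, 11]
11   [10, 11, 11]
add  [10, 22]
sub  [-12]
-7   [-12, -7]
3    [-12, -7, 3]
dup  [-12, -7, 3, 3]
mul  [-12, -7, 9]
add  [-12, 2]
add  [-10]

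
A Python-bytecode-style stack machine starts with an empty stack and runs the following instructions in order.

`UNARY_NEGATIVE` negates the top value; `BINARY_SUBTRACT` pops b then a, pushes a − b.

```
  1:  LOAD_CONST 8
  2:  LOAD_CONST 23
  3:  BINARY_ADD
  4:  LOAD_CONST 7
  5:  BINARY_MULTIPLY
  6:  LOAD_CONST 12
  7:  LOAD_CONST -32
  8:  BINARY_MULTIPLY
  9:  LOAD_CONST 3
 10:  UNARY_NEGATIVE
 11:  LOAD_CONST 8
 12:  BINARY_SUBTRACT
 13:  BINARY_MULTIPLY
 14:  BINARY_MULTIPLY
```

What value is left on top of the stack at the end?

916608

LOAD_CONST 8     [8]
LOAD_CONST 23    [8, 23]
BINARY_ADD       [31]
LOAD_CONST 7     [31, 7]
BINARY_MULTIPLY  [217]
LOAD_CONST 12    [217, 12]
LOAD_CONST -32   [217, 12, -32]
BINARY_MULTIPLY  [217, -384]
LOAD_CONST 3     [217, -384, 3]
UNARY_NEGATIVE   [217, -384, -3]
LOAD_CONST 8     [217, -384, -3, 8]
BINARY_SUBTRACT  [217, -384, -11]
BINARY_MULTIPLY  [217, 4224]
BINARY_MULTIPLY  [916608]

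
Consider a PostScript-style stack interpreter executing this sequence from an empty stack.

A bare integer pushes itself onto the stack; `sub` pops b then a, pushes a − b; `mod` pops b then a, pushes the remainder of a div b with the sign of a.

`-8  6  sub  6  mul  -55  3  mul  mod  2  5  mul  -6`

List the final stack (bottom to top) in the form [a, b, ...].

-8  → [-8]
6   → [-8, 6]
sub → [-14]
6   → [-14, 6]
mul → [-84]
-55 → [-84, -55]
3   → [-84, -55, 3]
mul → [-84, -165]
mod → [-84]
2   → [-84, 2]
5   → [-84, 2, 5]
mul → [-84, 10]
-6  → [-84, 10, -6]

[-84, 10, -6]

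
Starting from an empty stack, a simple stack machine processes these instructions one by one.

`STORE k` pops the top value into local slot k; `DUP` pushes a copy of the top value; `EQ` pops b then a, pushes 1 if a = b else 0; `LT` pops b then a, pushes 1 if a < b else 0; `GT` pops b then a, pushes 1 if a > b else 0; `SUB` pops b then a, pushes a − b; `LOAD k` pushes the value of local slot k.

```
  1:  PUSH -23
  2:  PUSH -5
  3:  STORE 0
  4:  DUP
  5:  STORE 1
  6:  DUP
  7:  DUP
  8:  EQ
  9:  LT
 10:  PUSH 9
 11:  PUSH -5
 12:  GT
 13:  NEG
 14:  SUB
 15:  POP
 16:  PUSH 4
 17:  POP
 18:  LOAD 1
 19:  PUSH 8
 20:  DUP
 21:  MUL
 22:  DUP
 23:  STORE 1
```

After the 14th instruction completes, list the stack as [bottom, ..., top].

PUSH -23 : [-23]
PUSH -5  : [-23, -5]
STORE 0  : [-23]
DUP      : [-23, -23]
STORE 1  : [-23]
DUP      : [-23, -23]
DUP      : [-23, -23, -23]
EQ       : [-23, 1]
LT       : [1]
PUSH 9   : [1, 9]
PUSH -5  : [1, 9, -5]
GT       : [1, 1]
NEG      : [1, -1]
SUB      : [2]

[2]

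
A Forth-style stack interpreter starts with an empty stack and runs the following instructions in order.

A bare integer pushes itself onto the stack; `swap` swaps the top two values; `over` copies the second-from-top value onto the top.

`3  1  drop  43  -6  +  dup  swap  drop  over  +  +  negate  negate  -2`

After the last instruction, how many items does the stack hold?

2

3      → [3]
1      → [3, 1]
drop   → [3]
43     → [3, 43]
-6     → [3, 43, -6]
+      → [3, 37]
dup    → [3, 37, 37]
swap   → [3, 37, 37]
drop   → [3, 37]
over   → [3, 37, 3]
+      → [3, 40]
+      → [43]
negate → [-43]
negate → [43]
-2     → [43, -2]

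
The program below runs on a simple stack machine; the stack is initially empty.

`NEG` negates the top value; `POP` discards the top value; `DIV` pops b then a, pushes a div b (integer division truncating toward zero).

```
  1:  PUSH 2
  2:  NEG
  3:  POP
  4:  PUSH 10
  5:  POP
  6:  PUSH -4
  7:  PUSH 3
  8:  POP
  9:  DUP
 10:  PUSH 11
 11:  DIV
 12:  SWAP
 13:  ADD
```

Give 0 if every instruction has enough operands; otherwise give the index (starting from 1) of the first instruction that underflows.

0

PUSH 2  → 2
NEG     → -2
POP     → (empty)
PUSH 10 → 10
POP     → (empty)
PUSH -4 → -4
PUSH 3  → -4 3
POP     → -4
DUP     → -4 -4
PUSH 11 → -4 -4 11
DIV     → -4 0
SWAP    → 0 -4
ADD     → -4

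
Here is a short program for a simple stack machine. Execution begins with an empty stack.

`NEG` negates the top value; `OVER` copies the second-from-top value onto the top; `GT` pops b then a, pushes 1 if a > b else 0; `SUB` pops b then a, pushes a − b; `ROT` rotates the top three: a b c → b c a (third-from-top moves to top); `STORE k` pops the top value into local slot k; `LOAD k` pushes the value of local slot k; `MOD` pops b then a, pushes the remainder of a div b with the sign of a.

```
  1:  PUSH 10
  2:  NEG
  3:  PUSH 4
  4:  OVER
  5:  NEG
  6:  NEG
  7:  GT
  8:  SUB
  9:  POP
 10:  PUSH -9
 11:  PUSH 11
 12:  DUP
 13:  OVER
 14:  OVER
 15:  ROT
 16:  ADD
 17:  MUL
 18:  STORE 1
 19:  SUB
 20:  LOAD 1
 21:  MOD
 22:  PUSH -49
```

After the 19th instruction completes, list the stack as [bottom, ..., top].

[-20]

PUSH 10 : [10]
NEG     : [-10]
PUSH 4  : [-10, 4]
OVER    : [-10, 4, -10]
NEG     : [-10, 4, 10]
NEG     : [-10, 4, -10]
GT      : [-10, 1]
SUB     : [-11]
POP     : []
PUSH -9 : [-9]
PUSH 11 : [-9, 11]
DUP     : [-9, 11, 11]
OVER    : [-9, 11, 11, 11]
OVER    : [-9, 11, 11, 11, 11]
ROT     : [-9, 11, 11, 11, 11]
ADD     : [-9, 11, 11, 22]
MUL     : [-9, 11, 242]
STORE 1 : [-9, 11]
SUB     : [-20]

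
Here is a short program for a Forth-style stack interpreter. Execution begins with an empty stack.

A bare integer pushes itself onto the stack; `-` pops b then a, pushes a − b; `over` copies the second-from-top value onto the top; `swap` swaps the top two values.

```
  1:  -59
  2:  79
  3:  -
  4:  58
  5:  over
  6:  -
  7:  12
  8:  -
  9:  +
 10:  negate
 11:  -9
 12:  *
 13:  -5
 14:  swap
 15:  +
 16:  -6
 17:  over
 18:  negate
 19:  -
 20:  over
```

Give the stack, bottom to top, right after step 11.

-59    → [-59]
79     → [-59, 79]
-      → [-138]
58     → [-138, 58]
over   → [-138, 58, -138]
-      → [-138, 196]
12     → [-138, 196, 12]
-      → [-138, 184]
+      → [46]
negate → [-46]
-9     → [-46, -9]

[-46, -9]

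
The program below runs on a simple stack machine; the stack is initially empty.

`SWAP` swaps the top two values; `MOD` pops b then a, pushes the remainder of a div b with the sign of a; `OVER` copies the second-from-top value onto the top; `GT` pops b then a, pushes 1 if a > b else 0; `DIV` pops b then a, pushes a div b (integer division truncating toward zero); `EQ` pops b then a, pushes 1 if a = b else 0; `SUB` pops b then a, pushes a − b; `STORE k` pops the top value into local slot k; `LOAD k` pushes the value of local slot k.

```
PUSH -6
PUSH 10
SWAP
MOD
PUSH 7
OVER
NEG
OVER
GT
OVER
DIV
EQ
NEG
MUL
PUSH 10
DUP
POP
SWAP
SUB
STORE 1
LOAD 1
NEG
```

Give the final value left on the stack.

PUSH -6 → -6
PUSH 10 → -6 10
SWAP    → 10 -6
MOD     → 4
PUSH 7  → 4 7
OVER    → 4 7 4
NEG     → 4 7 -4
OVER    → 4 7 -4 7
GT      → 4 7 0
OVER    → 4 7 0 7
DIV     → 4 7 0
EQ      → 4 0
NEG     → 4 0
MUL     → 0
PUSH 10 → 0 10
DUP     → 0 10 10
POP     → 0 10
SWAP    → 10 0
SUB     → 10
STORE 1 → (empty)
LOAD 1  → 10
NEG     → -10

-10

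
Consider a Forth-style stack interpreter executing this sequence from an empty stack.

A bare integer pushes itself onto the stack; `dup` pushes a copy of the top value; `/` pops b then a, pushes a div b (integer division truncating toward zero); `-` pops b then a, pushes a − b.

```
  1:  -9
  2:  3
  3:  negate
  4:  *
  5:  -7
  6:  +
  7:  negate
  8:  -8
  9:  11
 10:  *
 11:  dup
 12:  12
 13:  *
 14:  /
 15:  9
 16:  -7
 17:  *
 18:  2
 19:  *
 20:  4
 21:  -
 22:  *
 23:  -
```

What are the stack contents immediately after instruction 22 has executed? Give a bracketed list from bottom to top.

[-20, 0]

-9     → -9
3      → -9 3
negate → -9 -3
*      → 27
-7     → 27 -7
+      → 20
negate → -20
-8     → -20 -8
11     → -20 -8 11
*      → -20 -88
dup    → -20 -88 -88
12     → -20 -88 -88 12
*      → -20 -88 -1056
/      → -20 0
9      → -20 0 9
-7     → -20 0 9 -7
*      → -20 0 -63
2      → -20 0 -63 2
*      → -20 0 -126
4      → -20 0 -126 4
-      → -20 0 -130
*      → -20 0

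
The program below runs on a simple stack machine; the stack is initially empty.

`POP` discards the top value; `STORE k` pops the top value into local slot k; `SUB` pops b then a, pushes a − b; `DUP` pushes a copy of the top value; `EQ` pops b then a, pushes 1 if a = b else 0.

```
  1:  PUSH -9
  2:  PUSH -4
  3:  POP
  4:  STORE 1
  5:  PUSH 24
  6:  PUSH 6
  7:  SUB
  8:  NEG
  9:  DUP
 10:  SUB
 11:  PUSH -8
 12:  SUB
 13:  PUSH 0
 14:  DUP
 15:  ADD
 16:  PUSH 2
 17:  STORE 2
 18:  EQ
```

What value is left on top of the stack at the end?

PUSH -9 → -9
PUSH -4 → -9 -4
POP     → -9
STORE 1 → (empty)
PUSH 24 → 24
PUSH 6  → 24 6
SUB     → 18
NEG     → -18
DUP     → -18 -18
SUB     → 0
PUSH -8 → 0 -8
SUB     → 8
PUSH 0  → 8 0
DUP     → 8 0 0
ADD     → 8 0
PUSH 2  → 8 0 2
STORE 2 → 8 0
EQ      → 0

0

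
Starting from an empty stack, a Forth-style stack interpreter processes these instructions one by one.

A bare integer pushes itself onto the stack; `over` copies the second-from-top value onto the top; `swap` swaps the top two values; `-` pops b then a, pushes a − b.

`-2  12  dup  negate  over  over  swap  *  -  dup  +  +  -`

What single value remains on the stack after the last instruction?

-2     → [-2]
12     → [-2, 12]
dup    → [-2, 12, 12]
negate → [-2, 12, -12]
over   → [-2, 12, -12, 12]
over   → [-2, 12, -12, 12, -12]
swap   → [-2, 12, -12, -12, 12]
*      → [-2, 12, -12, -144]
-      → [-2, 12, 132]
dup    → [-2, 12, 132, 132]
+      → [-2, 12, 264]
+      → [-2, 276]
-      → [-278]

-278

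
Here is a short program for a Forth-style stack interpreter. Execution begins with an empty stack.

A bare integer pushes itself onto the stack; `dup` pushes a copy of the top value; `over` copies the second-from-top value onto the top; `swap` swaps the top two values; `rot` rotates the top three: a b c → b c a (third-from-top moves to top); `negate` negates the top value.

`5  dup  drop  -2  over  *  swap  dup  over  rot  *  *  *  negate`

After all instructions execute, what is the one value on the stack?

5      → [5]
dup    → [5, 5]
drop   → [5]
-2     → [5, -2]
over   → [5, -2, 5]
*      → [5, -10]
swap   → [-10, 5]
dup    → [-10, 5, 5]
over   → [-10, 5, 5, 5]
rot    → [-10, 5, 5, 5]
*      → [-10, 5, 25]
*      → [-10, 125]
*      → [-1250]
negate → [1250]

1250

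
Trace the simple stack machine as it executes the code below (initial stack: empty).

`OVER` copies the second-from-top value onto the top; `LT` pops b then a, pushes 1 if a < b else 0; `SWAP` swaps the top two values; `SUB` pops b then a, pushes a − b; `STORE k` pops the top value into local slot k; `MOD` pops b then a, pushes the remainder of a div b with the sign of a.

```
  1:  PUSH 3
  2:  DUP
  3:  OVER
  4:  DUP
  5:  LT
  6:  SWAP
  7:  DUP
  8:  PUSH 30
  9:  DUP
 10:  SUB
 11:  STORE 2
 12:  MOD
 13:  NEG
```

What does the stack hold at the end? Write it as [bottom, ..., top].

PUSH 3   3
DUP      3 3
OVER     3 3 3
DUP      3 3 3 3
LT       3 3 0
SWAP     3 0 3
DUP      3 0 3 3
PUSH 30  3 0 3 3 30
DUP      3 0 3 3 30 30
SUB      3 0 3 3 0
STORE 2  3 0 3 3
MOD      3 0 0
NEG      3 0 0

[3, 0, 0]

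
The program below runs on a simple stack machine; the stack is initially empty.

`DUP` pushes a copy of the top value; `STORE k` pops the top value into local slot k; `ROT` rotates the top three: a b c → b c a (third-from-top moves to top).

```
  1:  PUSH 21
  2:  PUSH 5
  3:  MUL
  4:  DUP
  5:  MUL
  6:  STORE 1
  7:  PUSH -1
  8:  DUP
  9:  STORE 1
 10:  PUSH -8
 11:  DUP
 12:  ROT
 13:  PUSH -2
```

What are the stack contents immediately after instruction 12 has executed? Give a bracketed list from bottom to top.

[-8, -8, -1]

PUSH 21 : 21
PUSH 5  : 21 5
MUL     : 105
DUP     : 105 105
MUL     : 11025
STORE 1 : (empty)
PUSH -1 : -1
DUP     : -1 -1
STORE 1 : -1
PUSH -8 : -1 -8
DUP     : -1 -8 -8
ROT     : -8 -8 -1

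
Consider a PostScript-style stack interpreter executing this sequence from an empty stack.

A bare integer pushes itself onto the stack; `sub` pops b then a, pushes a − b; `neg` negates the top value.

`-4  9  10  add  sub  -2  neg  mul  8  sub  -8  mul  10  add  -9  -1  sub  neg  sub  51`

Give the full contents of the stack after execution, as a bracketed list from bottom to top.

[434, 51]

-4   [-4]
9    [-4, 9]
10   [-4, 9, 10]
add  [-4, 19]
sub  [-23]
-2   [-23, -2]
neg  [-23, 2]
mul  [-46]
8    [-46, 8]
sub  [-54]
-8   [-54, -8]
mul  [432]
10   [432, 10]
add  [442]
-9   [442, -9]
-1   [442, -9, -1]
sub  [442, -8]
neg  [442, 8]
sub  [434]
51   [434, 51]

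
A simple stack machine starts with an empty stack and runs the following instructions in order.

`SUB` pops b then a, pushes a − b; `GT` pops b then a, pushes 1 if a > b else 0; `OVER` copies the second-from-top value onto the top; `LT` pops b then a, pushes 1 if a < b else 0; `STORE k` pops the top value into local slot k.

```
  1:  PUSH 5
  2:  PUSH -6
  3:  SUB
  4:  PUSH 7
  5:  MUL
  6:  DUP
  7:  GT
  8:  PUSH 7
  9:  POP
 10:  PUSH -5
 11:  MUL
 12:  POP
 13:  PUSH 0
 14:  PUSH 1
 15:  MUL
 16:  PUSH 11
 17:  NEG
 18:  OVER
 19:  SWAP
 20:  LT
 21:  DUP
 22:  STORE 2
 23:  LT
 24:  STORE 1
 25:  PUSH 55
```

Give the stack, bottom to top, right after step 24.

[]

PUSH 5  → 5
PUSH -6 → 5 -6
SUB     → 11
PUSH 7  → 11 7
MUL     → 77
DUP     → 77 77
GT      → 0
PUSH 7  → 0 7
POP     → 0
PUSH -5 → 0 -5
MUL     → 0
POP     → (empty)
PUSH 0  → 0
PUSH 1  → 0 1
MUL     → 0
PUSH 11 → 0 11
NEG     → 0 -11
OVER    → 0 -11 0
SWAP    → 0 0 -11
LT      → 0 0
DUP     → 0 0 0
STORE 2 → 0 0
LT      → 0
STORE 1 → (empty)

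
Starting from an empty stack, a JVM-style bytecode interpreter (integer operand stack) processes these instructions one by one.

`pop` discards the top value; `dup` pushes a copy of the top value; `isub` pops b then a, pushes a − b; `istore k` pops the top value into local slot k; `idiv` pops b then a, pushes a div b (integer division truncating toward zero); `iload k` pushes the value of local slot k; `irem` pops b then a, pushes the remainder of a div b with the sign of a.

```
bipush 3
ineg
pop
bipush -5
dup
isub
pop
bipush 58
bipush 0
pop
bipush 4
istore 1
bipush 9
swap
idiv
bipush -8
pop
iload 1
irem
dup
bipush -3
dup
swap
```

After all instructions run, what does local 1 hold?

bipush 3  → 3
ineg      → -3
pop       → (empty)
bipush -5 → -5
dup       → -5 -5
isub      → 0
pop       → (empty)
bipush 58 → 58
bipush 0  → 58 0
pop       → 58
bipush 4  → 58 4
istore 1  → 58
bipush 9  → 58 9
swap      → 9 58
idiv      → 0
bipush -8 → 0 -8
pop       → 0
iload 1   → 0 4
irem      → 0
dup       → 0 0
bipush -3 → 0 0 -3
dup       → 0 0 -3 -3
swap      → 0 0 -3 -3

4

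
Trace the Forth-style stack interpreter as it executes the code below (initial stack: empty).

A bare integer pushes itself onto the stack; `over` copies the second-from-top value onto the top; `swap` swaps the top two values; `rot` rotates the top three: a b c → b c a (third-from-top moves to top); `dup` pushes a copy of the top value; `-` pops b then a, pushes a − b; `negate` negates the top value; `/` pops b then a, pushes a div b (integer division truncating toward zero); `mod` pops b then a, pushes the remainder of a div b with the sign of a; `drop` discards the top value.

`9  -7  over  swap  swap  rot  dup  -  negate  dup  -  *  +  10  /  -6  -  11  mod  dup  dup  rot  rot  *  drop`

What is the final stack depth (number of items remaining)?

9      → 9
-7     → 9 -7
over   → 9 -7 9
swap   → 9 9 -7
swap   → 9 -7 9
rot    → -7 9 9
dup    → -7 9 9 9
-      → -7 9 0
negate → -7 9 0
dup    → -7 9 0 0
-      → -7 9 0
*      → -7 0
+      → -7
10     → -7 10
/      → 0
-6     → 0 -6
-      → 6
11     → 6 11
mod    → 6
dup    → 6 6
dup    → 6 6 6
rot    → 6 6 6
rot    → 6 6 6
*      → 6 36
drop   → 6

1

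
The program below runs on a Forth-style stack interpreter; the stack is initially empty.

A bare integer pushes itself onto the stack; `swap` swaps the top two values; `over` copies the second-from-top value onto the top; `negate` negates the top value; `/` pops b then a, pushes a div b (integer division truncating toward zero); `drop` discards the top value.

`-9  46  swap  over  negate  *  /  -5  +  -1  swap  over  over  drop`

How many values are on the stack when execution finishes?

3

-9     -> -9
46     -> -9 46
swap   -> 46 -9
over   -> 46 -9 46
negate -> 46 -9 -46
*      -> 46 414
/      -> 0
-5     -> 0 -5
+      -> -5
-1     -> -5 -1
swap   -> -1 -5
over   -> -1 -5 -1
over   -> -1 -5 -1 -5
drop   -> -1 -5 -1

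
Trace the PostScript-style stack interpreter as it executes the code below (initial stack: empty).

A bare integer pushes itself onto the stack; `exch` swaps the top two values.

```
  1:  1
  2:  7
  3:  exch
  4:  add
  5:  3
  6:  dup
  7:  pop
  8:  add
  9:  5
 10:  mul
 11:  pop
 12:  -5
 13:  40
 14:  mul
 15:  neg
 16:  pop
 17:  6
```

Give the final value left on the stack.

6

1    : 1
7    : 1 7
exch : 7 1
add  : 8
3    : 8 3
dup  : 8 3 3
pop  : 8 3
add  : 11
5    : 11 5
mul  : 55
pop  : (empty)
-5   : -5
40   : -5 40
mul  : -200
neg  : 200
pop  : (empty)
6    : 6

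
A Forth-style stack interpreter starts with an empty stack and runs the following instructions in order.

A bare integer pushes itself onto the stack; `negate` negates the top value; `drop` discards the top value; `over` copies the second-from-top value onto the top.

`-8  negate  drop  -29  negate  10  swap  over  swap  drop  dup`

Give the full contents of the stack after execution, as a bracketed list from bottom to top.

-8     → -8
negate → 8
drop   → (empty)
-29    → -29
negate → 29
10     → 29 10
swap   → 10 29
over   → 10 29 10
swap   → 10 10 29
drop   → 10 10
dup    → 10 10 10

[10, 10, 10]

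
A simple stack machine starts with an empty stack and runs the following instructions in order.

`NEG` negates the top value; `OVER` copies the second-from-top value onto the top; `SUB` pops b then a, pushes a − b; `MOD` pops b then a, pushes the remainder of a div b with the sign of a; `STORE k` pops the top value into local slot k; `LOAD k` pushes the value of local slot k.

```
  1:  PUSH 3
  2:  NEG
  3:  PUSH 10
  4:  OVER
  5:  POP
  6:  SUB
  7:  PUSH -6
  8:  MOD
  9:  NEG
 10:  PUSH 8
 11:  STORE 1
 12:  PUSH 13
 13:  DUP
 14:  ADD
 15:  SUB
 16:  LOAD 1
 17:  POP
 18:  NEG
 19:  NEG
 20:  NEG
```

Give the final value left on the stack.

PUSH 3  → 3
NEG     → -3
PUSH 10 → -3 10
OVER    → -3 10 -3
POP     → -3 10
SUB     → -13
PUSH -6 → -13 -6
MOD     → -1
NEG     → 1
PUSH 8  → 1 8
STORE 1 → 1
PUSH 13 → 1 13
DUP     → 1 13 13
ADD     → 1 26
SUB     → -25
LOAD 1  → -25 8
POP     → -25
NEG     → 25
NEG     → -25
NEG     → 25

25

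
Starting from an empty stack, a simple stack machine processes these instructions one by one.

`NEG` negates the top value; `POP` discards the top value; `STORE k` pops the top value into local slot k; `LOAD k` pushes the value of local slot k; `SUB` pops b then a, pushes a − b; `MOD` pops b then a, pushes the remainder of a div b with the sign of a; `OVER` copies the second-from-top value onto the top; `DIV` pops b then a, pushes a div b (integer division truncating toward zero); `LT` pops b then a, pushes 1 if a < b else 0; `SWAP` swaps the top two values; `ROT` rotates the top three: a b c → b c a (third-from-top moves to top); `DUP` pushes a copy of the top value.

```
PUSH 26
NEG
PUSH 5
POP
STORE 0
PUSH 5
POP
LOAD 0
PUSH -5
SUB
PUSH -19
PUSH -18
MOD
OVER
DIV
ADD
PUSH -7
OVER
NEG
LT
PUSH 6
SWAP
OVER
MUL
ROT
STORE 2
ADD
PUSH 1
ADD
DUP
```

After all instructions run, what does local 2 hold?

PUSH 26  → [26]
NEG      → [-26]
PUSH 5   → [-26, 5]
POP      → [-26]
STORE 0  → []
PUSH 5   → [5]
POP      → []
LOAD 0   → [-26]
PUSH -5  → [-26, -5]
SUB      → [-21]
PUSH -19 → [-21, -19]
PUSH -18 → [-21, -19, -18]
MOD      → [-21, -1]
OVER     → [-21, -1, -21]
DIV      → [-21, 0]
ADD      → [-21]
PUSH -7  → [-21, -7]
OVER     → [-21, -7, -21]
NEG      → [-21, -7, 21]
LT       → [-21, 1]
PUSH 6   → [-21, 1, 6]
SWAP     → [-21, 6, 1]
OVER     → [-21, 6, 1, 6]
MUL      → [-21, 6, 6]
ROT      → [6, 6, -21]
STORE 2  → [6, 6]
ADD      → [12]
PUSH 1   → [12, 1]
ADD      → [13]
DUP      → [13, 13]

-21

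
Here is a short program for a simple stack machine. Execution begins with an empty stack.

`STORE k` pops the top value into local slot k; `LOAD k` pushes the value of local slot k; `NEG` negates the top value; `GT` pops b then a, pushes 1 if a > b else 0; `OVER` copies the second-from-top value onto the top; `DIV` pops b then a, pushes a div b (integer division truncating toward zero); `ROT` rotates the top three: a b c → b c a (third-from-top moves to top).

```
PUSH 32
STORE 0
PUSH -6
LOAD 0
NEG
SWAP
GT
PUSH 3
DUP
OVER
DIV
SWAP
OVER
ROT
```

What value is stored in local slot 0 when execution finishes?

PUSH 32  [32]
STORE 0  []
PUSH -6  [-6]
LOAD 0   [-6, 32]
NEG      [-6, -32]
SWAP     [-32, -6]
GT       [0]
PUSH 3   [0, 3]
DUP      [0, 3, 3]
OVER     [0, 3, 3, 3]
DIV      [0, 3, 1]
SWAP     [0, 1, 3]
OVER     [0, 1, 3, 1]
ROT      [0, 3, 1, 1]

32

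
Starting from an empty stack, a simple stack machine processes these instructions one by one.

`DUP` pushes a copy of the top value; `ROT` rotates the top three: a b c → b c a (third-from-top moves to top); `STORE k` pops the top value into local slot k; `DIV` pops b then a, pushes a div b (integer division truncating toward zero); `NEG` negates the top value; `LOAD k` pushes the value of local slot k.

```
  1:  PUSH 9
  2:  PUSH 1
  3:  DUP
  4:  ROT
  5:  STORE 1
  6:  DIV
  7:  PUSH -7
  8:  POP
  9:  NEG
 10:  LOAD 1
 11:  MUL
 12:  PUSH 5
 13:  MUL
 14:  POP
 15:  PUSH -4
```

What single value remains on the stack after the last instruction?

PUSH 9   9
PUSH 1   9 1
DUP      9 1 1
ROT      1 1 9
STORE 1  1 1
DIV      1
PUSH -7  1 -7
POP      1
NEG      -1
LOAD 1   -1 9
MUL      -9
PUSH 5   -9 5
MUL      -45
POP      (empty)
PUSH -4  -4

-4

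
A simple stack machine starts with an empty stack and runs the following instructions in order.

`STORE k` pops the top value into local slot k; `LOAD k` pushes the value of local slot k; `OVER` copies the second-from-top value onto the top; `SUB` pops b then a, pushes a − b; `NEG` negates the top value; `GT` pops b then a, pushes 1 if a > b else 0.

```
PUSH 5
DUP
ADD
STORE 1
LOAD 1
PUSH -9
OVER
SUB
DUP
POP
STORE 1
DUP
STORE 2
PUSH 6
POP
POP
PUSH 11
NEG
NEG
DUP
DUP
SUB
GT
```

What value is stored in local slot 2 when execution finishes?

10

PUSH 5  -> [5]
DUP     -> [5, 5]
ADD     -> [10]
STORE 1 -> []
LOAD 1  -> [10]
PUSH -9 -> [10, -9]
OVER    -> [10, -9, 10]
SUB     -> [10, -19]
DUP     -> [10, -19, -19]
POP     -> [10, -19]
STORE 1 -> [10]
DUP     -> [10, 10]
STORE 2 -> [10]
PUSH 6  -> [10, 6]
POP     -> [10]
POP     -> []
PUSH 11 -> [11]
NEG     -> [-11]
NEG     -> [11]
DUP     -> [11, 11]
DUP     -> [11, 11, 11]
SUB     -> [11, 0]
GT      -> [1]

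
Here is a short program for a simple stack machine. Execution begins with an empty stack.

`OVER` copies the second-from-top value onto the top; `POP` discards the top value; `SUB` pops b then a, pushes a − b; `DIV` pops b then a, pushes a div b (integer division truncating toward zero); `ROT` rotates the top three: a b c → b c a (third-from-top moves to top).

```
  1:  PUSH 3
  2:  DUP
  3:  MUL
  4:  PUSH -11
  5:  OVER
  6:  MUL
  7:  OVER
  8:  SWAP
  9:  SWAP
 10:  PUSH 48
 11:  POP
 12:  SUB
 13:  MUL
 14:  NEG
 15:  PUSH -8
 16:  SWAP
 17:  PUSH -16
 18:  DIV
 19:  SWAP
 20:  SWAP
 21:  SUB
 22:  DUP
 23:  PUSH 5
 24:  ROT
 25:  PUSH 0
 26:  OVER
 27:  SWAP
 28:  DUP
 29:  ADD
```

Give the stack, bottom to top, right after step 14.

[972]

PUSH 3    [3]
DUP       [3, 3]
MUL       [9]
PUSH -11  [9, -11]
OVER      [9, -11, 9]
MUL       [9, -99]
OVER      [9, -99, 9]
SWAP      [9, 9, -99]
SWAP      [9, -99, 9]
PUSH 48   [9, -99, 9, 48]
POP       [9, -99, 9]
SUB       [9, -108]
MUL       [-972]
NEG       [972]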